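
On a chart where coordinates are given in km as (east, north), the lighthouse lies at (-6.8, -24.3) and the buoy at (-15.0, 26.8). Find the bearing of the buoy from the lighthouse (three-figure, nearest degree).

351°

Δeast = -15.0 − -6.8 = -8.20; Δnorth = 26.8 − -24.3 = 51.10.
Bearing = atan2(Δeast, Δnorth) mod 360° = 350.88° ≈ 351°.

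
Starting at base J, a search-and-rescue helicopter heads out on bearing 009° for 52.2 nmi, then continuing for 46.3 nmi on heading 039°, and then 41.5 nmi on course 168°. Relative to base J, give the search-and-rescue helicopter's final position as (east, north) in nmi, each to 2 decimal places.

Leg 1 (009°, 52.2 nmi): east 52.2 sin 9° = 8.17, north 52.2 cos 9° = 51.56
Leg 2 (039°, 46.3 nmi): east 46.3 sin 39° = 29.14, north 46.3 cos 39° = 35.98
Leg 3 (168°, 41.5 nmi): east 41.5 sin 168° = 8.63, north 41.5 cos 168° = -40.59
Summing: 45.93 nmi east, 46.95 nmi north → (45.93, 46.95).

(45.93, 46.95)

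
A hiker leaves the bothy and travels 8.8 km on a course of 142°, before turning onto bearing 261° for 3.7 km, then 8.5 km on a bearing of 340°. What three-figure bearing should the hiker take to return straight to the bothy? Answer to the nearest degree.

113°

Leg 1 (142°, 8.8 km): east 8.8 sin 142° = 5.42, north 8.8 cos 142° = -6.93
Leg 2 (261°, 3.7 km): east 3.7 sin 261° = -3.65, north 3.7 cos 261° = -0.58
Leg 3 (340°, 8.5 km): east 8.5 sin 340° = -2.91, north 8.5 cos 340° = 7.99
Net displacement: -1.14 east, 0.47 north. Direction back to start is (1.14, -0.47): bearing = atan2(1.14, -0.47) mod 360° = 112.51° ≈ 113°.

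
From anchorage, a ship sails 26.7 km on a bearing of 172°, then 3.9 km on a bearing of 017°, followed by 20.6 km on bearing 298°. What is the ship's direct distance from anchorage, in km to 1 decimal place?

18.6 km

Leg 1 (172°, 26.7 km): east 26.7 sin 172° = 3.72, north 26.7 cos 172° = -26.44
Leg 2 (017°, 3.9 km): east 3.9 sin 17° = 1.14, north 3.9 cos 17° = 3.73
Leg 3 (298°, 20.6 km): east 20.6 sin 298° = -18.19, north 20.6 cos 298° = 9.67
Net: -13.33 east, -13.04 north. Distance = √((-13.33)² + (-13.04)²) = 18.649 km.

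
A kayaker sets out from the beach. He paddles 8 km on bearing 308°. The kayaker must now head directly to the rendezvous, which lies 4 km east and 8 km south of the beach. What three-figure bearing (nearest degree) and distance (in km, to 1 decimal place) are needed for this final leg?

Leg 1 (308°, 8 km): east 8 sin 308° = -6.30, north 8 cos 308° = 4.93
Current position: (-6.30, 4.93). Target: (4, -8). Remaining: Δeast = 10.30, Δnorth = -12.93.
Bearing = atan2(10.30, -12.93) mod 360° = 141.44°; distance = √((10.30)² + (-12.93)²) = 16.530 km.

141°, 16.5 km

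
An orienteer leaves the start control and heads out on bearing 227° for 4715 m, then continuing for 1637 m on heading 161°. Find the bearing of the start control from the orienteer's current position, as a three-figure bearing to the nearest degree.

Leg 1 (227°, 4715 m): east 4715 sin 227° = -3448.33, north 4715 cos 227° = -3215.62
Leg 2 (161°, 1637 m): east 1637 sin 161° = 532.96, north 1637 cos 161° = -1547.81
Net displacement: -2915.38 east, -4763.44 north. Direction back to start is (2915.38, 4763.44): bearing = atan2(2915.38, 4763.44) mod 360° = 31.47° ≈ 031°.

031°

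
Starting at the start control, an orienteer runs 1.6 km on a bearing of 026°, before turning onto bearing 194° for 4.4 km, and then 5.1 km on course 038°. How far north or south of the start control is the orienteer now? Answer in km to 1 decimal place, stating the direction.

Leg 1 (026°, 1.6 km): east 1.6 sin 26° = 0.70, north 1.6 cos 26° = 1.44
Leg 2 (194°, 4.4 km): east 4.4 sin 194° = -1.06, north 4.4 cos 194° = -4.27
Leg 3 (038°, 5.1 km): east 5.1 sin 38° = 3.14, north 5.1 cos 38° = 4.02
Net north component: 1.19 km.

1.2 km north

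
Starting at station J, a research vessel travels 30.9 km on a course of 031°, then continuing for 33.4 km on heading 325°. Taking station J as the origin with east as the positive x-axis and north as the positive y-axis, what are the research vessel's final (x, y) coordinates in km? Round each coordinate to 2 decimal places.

(-3.24, 53.85)

Leg 1 (031°, 30.9 km): east 30.9 sin 31° = 15.91, north 30.9 cos 31° = 26.49
Leg 2 (325°, 33.4 km): east 33.4 sin 325° = -19.16, north 33.4 cos 325° = 27.36
Summing: -3.24 km east, 53.85 km north → (-3.24, 53.85).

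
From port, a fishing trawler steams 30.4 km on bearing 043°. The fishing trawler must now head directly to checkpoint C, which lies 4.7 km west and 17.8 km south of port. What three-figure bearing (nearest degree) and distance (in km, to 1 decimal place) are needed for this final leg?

Leg 1 (043°, 30.4 km): east 30.4 sin 43° = 20.73, north 30.4 cos 43° = 22.23
Current position: (20.73, 22.23). Target: (-4.7, -17.8). Remaining: Δeast = -25.43, Δnorth = -40.03.
Bearing = atan2(-25.43, -40.03) mod 360° = 212.43°; distance = √((-25.43)² + (-40.03)²) = 47.429 km.

212°, 47.4 km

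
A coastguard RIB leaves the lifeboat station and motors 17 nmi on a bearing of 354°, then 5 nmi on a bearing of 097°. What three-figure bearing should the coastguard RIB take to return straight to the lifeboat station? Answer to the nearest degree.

Leg 1 (354°, 17 nmi): east 17 sin 354° = -1.78, north 17 cos 354° = 16.91
Leg 2 (097°, 5 nmi): east 5 sin 97° = 4.96, north 5 cos 97° = -0.61
Net displacement: 3.19 east, 16.30 north. Direction back to start is (-3.19, -16.30): bearing = atan2(-3.19, -16.30) mod 360° = 191.06° ≈ 191°.

191°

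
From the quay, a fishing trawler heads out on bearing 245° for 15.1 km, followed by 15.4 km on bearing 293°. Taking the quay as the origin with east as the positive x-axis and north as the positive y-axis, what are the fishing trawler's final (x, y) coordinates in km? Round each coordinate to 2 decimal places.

(-27.86, -0.36)

Leg 1 (245°, 15.1 km): east 15.1 sin 245° = -13.69, north 15.1 cos 245° = -6.38
Leg 2 (293°, 15.4 km): east 15.4 sin 293° = -14.18, north 15.4 cos 293° = 6.02
Summing: -27.86 km east, -0.36 km north → (-27.86, -0.36).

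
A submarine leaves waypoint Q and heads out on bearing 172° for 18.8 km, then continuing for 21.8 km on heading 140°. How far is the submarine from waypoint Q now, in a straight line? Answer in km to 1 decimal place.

39.0 km

Leg 1 (172°, 18.8 km): east 18.8 sin 172° = 2.62, north 18.8 cos 172° = -18.62
Leg 2 (140°, 21.8 km): east 21.8 sin 140° = 14.01, north 21.8 cos 140° = -16.70
Net: 16.63 east, -35.32 north. Distance = √((16.63)² + (-35.32)²) = 39.036 km.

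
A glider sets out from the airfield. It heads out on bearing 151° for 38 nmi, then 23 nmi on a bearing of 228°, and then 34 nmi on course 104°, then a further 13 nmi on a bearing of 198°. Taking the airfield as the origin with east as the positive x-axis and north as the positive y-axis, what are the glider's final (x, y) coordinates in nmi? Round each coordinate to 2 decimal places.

(30.30, -69.21)

Leg 1 (151°, 38 nmi): east 38 sin 151° = 18.42, north 38 cos 151° = -33.24
Leg 2 (228°, 23 nmi): east 23 sin 228° = -17.09, north 23 cos 228° = -15.39
Leg 3 (104°, 34 nmi): east 34 sin 104° = 32.99, north 34 cos 104° = -8.23
Leg 4 (198°, 13 nmi): east 13 sin 198° = -4.02, north 13 cos 198° = -12.36
Summing: 30.30 nmi east, -69.21 nmi north → (30.30, -69.21).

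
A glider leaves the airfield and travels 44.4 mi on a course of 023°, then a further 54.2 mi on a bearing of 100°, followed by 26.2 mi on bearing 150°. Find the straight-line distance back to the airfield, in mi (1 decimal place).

Leg 1 (023°, 44.4 mi): east 44.4 sin 23° = 17.35, north 44.4 cos 23° = 40.87
Leg 2 (100°, 54.2 mi): east 54.2 sin 100° = 53.38, north 54.2 cos 100° = -9.41
Leg 3 (150°, 26.2 mi): east 26.2 sin 150° = 13.10, north 26.2 cos 150° = -22.69
Net: 83.83 east, 8.77 north. Distance = √((83.83)² + (8.77)²) = 84.282 mi.

84.3 mi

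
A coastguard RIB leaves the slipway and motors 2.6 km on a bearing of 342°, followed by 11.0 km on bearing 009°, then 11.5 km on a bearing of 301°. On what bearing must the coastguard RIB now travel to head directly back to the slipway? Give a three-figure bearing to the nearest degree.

155°

Leg 1 (342°, 2.6 km): east 2.6 sin 342° = -0.80, north 2.6 cos 342° = 2.47
Leg 2 (009°, 11.0 km): east 11.0 sin 9° = 1.72, north 11.0 cos 9° = 10.86
Leg 3 (301°, 11.5 km): east 11.5 sin 301° = -9.86, north 11.5 cos 301° = 5.92
Net displacement: -8.94 east, 19.26 north. Direction back to start is (8.94, -19.26): bearing = atan2(8.94, -19.26) mod 360° = 155.10° ≈ 155°.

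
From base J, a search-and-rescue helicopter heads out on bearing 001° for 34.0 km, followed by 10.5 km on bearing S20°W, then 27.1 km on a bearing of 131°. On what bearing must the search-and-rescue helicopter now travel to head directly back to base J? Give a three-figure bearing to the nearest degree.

Leg 1 (001°, 34.0 km): east 34.0 sin 1° = 0.59, north 34.0 cos 1° = 33.99
Leg 2 (S20°W, 10.5 km): east 10.5 sin 200° = -3.59, north 10.5 cos 200° = -9.87
Leg 3 (131°, 27.1 km): east 27.1 sin 131° = 20.45, north 27.1 cos 131° = -17.78
Net displacement: 17.45 east, 6.35 north. Direction back to start is (-17.45, -6.35): bearing = atan2(-17.45, -6.35) mod 360° = 250.01° ≈ 250°.

250°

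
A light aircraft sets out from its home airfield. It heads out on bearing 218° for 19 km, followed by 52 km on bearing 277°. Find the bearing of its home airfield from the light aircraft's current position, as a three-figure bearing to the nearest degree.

082°

Leg 1 (218°, 19 km): east 19 sin 218° = -11.70, north 19 cos 218° = -14.97
Leg 2 (277°, 52 km): east 52 sin 277° = -51.61, north 52 cos 277° = 6.34
Net displacement: -63.31 east, -8.63 north. Direction back to start is (63.31, 8.63): bearing = atan2(63.31, 8.63) mod 360° = 82.23° ≈ 082°.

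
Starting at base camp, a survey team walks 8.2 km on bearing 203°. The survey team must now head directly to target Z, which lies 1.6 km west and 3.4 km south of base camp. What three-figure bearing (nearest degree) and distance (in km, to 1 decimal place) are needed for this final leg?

021°, 4.4 km

Leg 1 (203°, 8.2 km): east 8.2 sin 203° = -3.20, north 8.2 cos 203° = -7.55
Current position: (-3.20, -7.55). Target: (-1.6, -3.4). Remaining: Δeast = 1.60, Δnorth = 4.15.
Bearing = atan2(1.60, 4.15) mod 360° = 21.14°; distance = √((1.60)² + (4.15)²) = 4.447 km.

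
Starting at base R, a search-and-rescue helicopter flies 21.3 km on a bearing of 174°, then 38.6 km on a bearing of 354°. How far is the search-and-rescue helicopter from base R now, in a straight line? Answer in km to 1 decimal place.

17.3 km

Leg 1 (174°, 21.3 km): east 21.3 sin 174° = 2.23, north 21.3 cos 174° = -21.18
Leg 2 (354°, 38.6 km): east 38.6 sin 354° = -4.03, north 38.6 cos 354° = 38.39
Net: -1.81 east, 17.21 north. Distance = √((-1.81)² + (17.21)²) = 17.300 km.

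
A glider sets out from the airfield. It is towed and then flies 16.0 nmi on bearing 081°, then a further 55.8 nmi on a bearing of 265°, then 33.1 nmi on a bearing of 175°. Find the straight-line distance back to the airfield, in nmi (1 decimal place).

Leg 1 (081°, 16.0 nmi): east 16.0 sin 81° = 15.80, north 16.0 cos 81° = 2.50
Leg 2 (265°, 55.8 nmi): east 55.8 sin 265° = -55.59, north 55.8 cos 265° = -4.86
Leg 3 (175°, 33.1 nmi): east 33.1 sin 175° = 2.88, north 33.1 cos 175° = -32.97
Net: -36.90 east, -35.33 north. Distance = √((-36.90)² + (-35.33)²) = 51.089 nmi.

51.1 nmi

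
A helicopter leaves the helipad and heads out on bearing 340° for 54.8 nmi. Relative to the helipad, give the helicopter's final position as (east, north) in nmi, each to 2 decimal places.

Leg 1 (340°, 54.8 nmi): east 54.8 sin 340° = -18.74, north 54.8 cos 340° = 51.50
Summing: -18.74 nmi east, 51.50 nmi north → (-18.74, 51.50).

(-18.74, 51.50)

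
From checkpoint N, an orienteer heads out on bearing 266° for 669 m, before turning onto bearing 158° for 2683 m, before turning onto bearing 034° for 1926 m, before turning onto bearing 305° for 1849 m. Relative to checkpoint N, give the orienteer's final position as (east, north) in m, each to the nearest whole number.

Leg 1 (266°, 669 m): east 669 sin 266° = -667.37, north 669 cos 266° = -46.67
Leg 2 (158°, 2683 m): east 2683 sin 158° = 1005.07, north 2683 cos 158° = -2487.63
Leg 3 (034°, 1926 m): east 1926 sin 34° = 1077.01, north 1926 cos 34° = 1596.73
Leg 4 (305°, 1849 m): east 1849 sin 305° = -1514.61, north 1849 cos 305° = 1060.54
Summing: -99.91 m east, 122.97 m north → (-100, 123).

(-100, 123)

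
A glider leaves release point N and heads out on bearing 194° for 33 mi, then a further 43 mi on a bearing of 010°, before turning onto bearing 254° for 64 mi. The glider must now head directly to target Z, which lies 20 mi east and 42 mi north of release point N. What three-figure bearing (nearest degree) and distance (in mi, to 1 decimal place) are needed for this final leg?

059°, 95.7 mi

Leg 1 (194°, 33 mi): east 33 sin 194° = -7.98, north 33 cos 194° = -32.02
Leg 2 (010°, 43 mi): east 43 sin 10° = 7.47, north 43 cos 10° = 42.35
Leg 3 (254°, 64 mi): east 64 sin 254° = -61.52, north 64 cos 254° = -17.64
Current position: (-62.04, -7.31). Target: (20, 42). Remaining: Δeast = 82.04, Δnorth = 49.31.
Bearing = atan2(82.04, 49.31) mod 360° = 58.99°; distance = √((82.04)² + (49.31)²) = 95.718 mi.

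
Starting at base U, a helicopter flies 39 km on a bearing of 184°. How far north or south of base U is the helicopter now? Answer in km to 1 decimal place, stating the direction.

Leg 1 (184°, 39 km): east 39 sin 184° = -2.72, north 39 cos 184° = -38.90
Net north component: -38.90 km.

38.9 km south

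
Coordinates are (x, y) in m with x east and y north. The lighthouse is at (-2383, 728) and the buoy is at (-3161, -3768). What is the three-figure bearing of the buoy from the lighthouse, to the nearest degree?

Δeast = -3161 − -2383 = -778.00; Δnorth = -3768 − 728 = -4496.00.
Bearing = atan2(Δeast, Δnorth) mod 360° = 189.82° ≈ 190°.

190°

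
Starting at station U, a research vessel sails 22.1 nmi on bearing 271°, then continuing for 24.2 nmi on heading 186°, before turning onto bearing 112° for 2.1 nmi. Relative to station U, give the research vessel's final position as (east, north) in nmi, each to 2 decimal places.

Leg 1 (271°, 22.1 nmi): east 22.1 sin 271° = -22.10, north 22.1 cos 271° = 0.39
Leg 2 (186°, 24.2 nmi): east 24.2 sin 186° = -2.53, north 24.2 cos 186° = -24.07
Leg 3 (112°, 2.1 nmi): east 2.1 sin 112° = 1.95, north 2.1 cos 112° = -0.79
Summing: -22.68 nmi east, -24.47 nmi north → (-22.68, -24.47).

(-22.68, -24.47)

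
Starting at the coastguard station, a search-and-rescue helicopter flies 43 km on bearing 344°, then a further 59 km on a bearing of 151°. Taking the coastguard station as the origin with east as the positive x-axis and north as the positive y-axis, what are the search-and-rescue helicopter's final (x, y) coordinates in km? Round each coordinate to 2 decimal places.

(16.75, -10.27)

Leg 1 (344°, 43 km): east 43 sin 344° = -11.85, north 43 cos 344° = 41.33
Leg 2 (151°, 59 km): east 59 sin 151° = 28.60, north 59 cos 151° = -51.60
Summing: 16.75 km east, -10.27 km north → (16.75, -10.27).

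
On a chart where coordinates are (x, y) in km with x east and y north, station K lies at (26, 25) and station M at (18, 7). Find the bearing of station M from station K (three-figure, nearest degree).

Δeast = 18 − 26 = -8.00; Δnorth = 7 − 25 = -18.00.
Bearing = atan2(Δeast, Δnorth) mod 360° = 203.96° ≈ 204°.

204°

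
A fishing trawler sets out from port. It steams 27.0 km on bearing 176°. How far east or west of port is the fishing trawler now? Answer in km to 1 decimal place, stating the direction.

1.9 km east

Leg 1 (176°, 27.0 km): east 27.0 sin 176° = 1.88, north 27.0 cos 176° = -26.93
Net east component: 1.88 km.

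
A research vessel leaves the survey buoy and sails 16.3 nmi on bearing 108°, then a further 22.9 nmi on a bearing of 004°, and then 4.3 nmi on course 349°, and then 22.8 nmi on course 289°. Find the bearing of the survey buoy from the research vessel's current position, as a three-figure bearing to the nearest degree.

170°

Leg 1 (108°, 16.3 nmi): east 16.3 sin 108° = 15.50, north 16.3 cos 108° = -5.04
Leg 2 (004°, 22.9 nmi): east 22.9 sin 4° = 1.60, north 22.9 cos 4° = 22.84
Leg 3 (349°, 4.3 nmi): east 4.3 sin 349° = -0.82, north 4.3 cos 349° = 4.22
Leg 4 (289°, 22.8 nmi): east 22.8 sin 289° = -21.56, north 22.8 cos 289° = 7.42
Net displacement: -5.28 east, 29.45 north. Direction back to start is (5.28, -29.45): bearing = atan2(5.28, -29.45) mod 360° = 169.84° ≈ 170°.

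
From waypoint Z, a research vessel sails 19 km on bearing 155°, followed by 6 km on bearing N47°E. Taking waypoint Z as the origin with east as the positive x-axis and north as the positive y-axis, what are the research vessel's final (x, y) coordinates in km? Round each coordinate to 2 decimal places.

Leg 1 (155°, 19 km): east 19 sin 155° = 8.03, north 19 cos 155° = -17.22
Leg 2 (N47°E, 6 km): east 6 sin 47° = 4.39, north 6 cos 47° = 4.09
Summing: 12.42 km east, -13.13 km north → (12.42, -13.13).

(12.42, -13.13)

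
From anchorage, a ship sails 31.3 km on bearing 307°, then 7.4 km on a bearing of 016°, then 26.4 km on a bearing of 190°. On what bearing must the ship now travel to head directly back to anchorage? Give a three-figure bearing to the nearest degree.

Leg 1 (307°, 31.3 km): east 31.3 sin 307° = -25.00, north 31.3 cos 307° = 18.84
Leg 2 (016°, 7.4 km): east 7.4 sin 16° = 2.04, north 7.4 cos 16° = 7.11
Leg 3 (190°, 26.4 km): east 26.4 sin 190° = -4.58, north 26.4 cos 190° = -26.00
Net displacement: -27.54 east, -0.05 north. Direction back to start is (27.54, 0.05): bearing = atan2(27.54, 0.05) mod 360° = 89.90° ≈ 090°.

090°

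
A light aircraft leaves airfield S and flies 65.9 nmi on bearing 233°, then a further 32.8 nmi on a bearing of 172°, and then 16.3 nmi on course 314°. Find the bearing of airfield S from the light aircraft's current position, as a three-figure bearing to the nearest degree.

045°

Leg 1 (233°, 65.9 nmi): east 65.9 sin 233° = -52.63, north 65.9 cos 233° = -39.66
Leg 2 (172°, 32.8 nmi): east 32.8 sin 172° = 4.56, north 32.8 cos 172° = -32.48
Leg 3 (314°, 16.3 nmi): east 16.3 sin 314° = -11.73, north 16.3 cos 314° = 11.32
Net displacement: -59.79 east, -60.82 north. Direction back to start is (59.79, 60.82): bearing = atan2(59.79, 60.82) mod 360° = 44.51° ≈ 045°.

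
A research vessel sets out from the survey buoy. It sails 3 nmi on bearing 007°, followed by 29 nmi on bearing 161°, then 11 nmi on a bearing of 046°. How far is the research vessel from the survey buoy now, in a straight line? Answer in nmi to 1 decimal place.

Leg 1 (007°, 3 nmi): east 3 sin 7° = 0.37, north 3 cos 7° = 2.98
Leg 2 (161°, 29 nmi): east 29 sin 161° = 9.44, north 29 cos 161° = -27.42
Leg 3 (046°, 11 nmi): east 11 sin 46° = 7.91, north 11 cos 46° = 7.64
Net: 17.72 east, -16.80 north. Distance = √((17.72)² + (-16.80)²) = 24.419 nmi.

24.4 nmi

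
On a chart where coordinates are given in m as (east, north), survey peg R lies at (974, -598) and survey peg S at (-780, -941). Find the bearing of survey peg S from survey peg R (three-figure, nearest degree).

259°

Δeast = -780 − 974 = -1754.00; Δnorth = -941 − -598 = -343.00.
Bearing = atan2(Δeast, Δnorth) mod 360° = 258.94° ≈ 259°.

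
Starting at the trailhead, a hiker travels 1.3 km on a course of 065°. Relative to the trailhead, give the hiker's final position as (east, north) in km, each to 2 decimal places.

(1.18, 0.55)

Leg 1 (065°, 1.3 km): east 1.3 sin 65° = 1.18, north 1.3 cos 65° = 0.55
Summing: 1.18 km east, 0.55 km north → (1.18, 0.55).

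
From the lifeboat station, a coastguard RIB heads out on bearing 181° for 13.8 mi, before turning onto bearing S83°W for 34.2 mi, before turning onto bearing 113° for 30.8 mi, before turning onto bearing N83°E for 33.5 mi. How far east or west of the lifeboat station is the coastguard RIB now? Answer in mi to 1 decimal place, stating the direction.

27.4 mi east

Leg 1 (181°, 13.8 mi): east 13.8 sin 181° = -0.24, north 13.8 cos 181° = -13.80
Leg 2 (S83°W, 34.2 mi): east 34.2 sin 263° = -33.95, north 34.2 cos 263° = -4.17
Leg 3 (113°, 30.8 mi): east 30.8 sin 113° = 28.35, north 30.8 cos 113° = -12.03
Leg 4 (N83°E, 33.5 mi): east 33.5 sin 83° = 33.25, north 33.5 cos 83° = 4.08
Net east component: 27.42 mi.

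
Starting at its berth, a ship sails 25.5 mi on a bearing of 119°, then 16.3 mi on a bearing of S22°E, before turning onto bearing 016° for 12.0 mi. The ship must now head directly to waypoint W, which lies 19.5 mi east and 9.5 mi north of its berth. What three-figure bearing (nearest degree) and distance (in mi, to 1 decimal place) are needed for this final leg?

334°, 28.2 mi

Leg 1 (119°, 25.5 mi): east 25.5 sin 119° = 22.30, north 25.5 cos 119° = -12.36
Leg 2 (S22°E, 16.3 mi): east 16.3 sin 158° = 6.11, north 16.3 cos 158° = -15.11
Leg 3 (016°, 12.0 mi): east 12.0 sin 16° = 3.31, north 12.0 cos 16° = 11.54
Current position: (31.72, -15.94). Target: (19.5, 9.5). Remaining: Δeast = -12.22, Δnorth = 25.44.
Bearing = atan2(-12.22, 25.44) mod 360° = 334.35°; distance = √((-12.22)² + (25.44)²) = 28.222 mi.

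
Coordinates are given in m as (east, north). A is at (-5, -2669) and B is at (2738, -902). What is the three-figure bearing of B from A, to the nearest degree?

057°

Δeast = 2738 − -5 = 2743.00; Δnorth = -902 − -2669 = 1767.00.
Bearing = atan2(Δeast, Δnorth) mod 360° = 57.21° ≈ 057°.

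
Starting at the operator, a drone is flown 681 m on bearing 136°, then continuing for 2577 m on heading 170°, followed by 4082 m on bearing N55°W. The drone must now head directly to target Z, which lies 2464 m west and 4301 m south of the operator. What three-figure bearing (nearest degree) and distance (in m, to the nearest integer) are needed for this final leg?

181°, 3615 m

Leg 1 (136°, 681 m): east 681 sin 136° = 473.06, north 681 cos 136° = -489.87
Leg 2 (170°, 2577 m): east 2577 sin 170° = 447.49, north 2577 cos 170° = -2537.85
Leg 3 (N55°W, 4082 m): east 4082 sin 305° = -3343.78, north 4082 cos 305° = 2341.34
Current position: (-2423.22, -686.38). Target: (-2464, -4301). Remaining: Δeast = -40.78, Δnorth = -3614.62.
Bearing = atan2(-40.78, -3614.62) mod 360° = 180.65°; distance = √((-40.78)² + (-3614.62)²) = 3614.849 m.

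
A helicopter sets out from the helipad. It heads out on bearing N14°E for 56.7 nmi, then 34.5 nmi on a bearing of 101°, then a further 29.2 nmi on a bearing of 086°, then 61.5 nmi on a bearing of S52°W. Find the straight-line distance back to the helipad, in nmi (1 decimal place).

30.9 nmi

Leg 1 (N14°E, 56.7 nmi): east 56.7 sin 14° = 13.72, north 56.7 cos 14° = 55.02
Leg 2 (101°, 34.5 nmi): east 34.5 sin 101° = 33.87, north 34.5 cos 101° = -6.58
Leg 3 (086°, 29.2 nmi): east 29.2 sin 86° = 29.13, north 29.2 cos 86° = 2.04
Leg 4 (S52°W, 61.5 nmi): east 61.5 sin 232° = -48.46, north 61.5 cos 232° = -37.86
Net: 28.25 east, 12.61 north. Distance = √((28.25)² + (12.61)²) = 30.935 nmi.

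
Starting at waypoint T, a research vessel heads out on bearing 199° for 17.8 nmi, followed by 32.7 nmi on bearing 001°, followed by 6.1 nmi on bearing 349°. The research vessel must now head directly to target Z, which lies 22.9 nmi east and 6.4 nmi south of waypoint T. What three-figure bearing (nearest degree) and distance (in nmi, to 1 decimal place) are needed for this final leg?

134°, 40.7 nmi

Leg 1 (199°, 17.8 nmi): east 17.8 sin 199° = -5.80, north 17.8 cos 199° = -16.83
Leg 2 (001°, 32.7 nmi): east 32.7 sin 1° = 0.57, north 32.7 cos 1° = 32.70
Leg 3 (349°, 6.1 nmi): east 6.1 sin 349° = -1.16, north 6.1 cos 349° = 5.99
Current position: (-6.39, 21.85). Target: (22.9, -6.4). Remaining: Δeast = 29.29, Δnorth = -28.25.
Bearing = atan2(29.29, -28.25) mod 360° = 133.97°; distance = √((29.29)² + (-28.25)²) = 40.694 nmi.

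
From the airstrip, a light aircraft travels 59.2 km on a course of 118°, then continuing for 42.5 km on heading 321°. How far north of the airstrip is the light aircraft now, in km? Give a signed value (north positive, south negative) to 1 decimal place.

5.2 km

Leg 1 (118°, 59.2 km): east 59.2 sin 118° = 52.27, north 59.2 cos 118° = -27.79
Leg 2 (321°, 42.5 km): east 42.5 sin 321° = -26.75, north 42.5 cos 321° = 33.03
Net north component: 5.24 km.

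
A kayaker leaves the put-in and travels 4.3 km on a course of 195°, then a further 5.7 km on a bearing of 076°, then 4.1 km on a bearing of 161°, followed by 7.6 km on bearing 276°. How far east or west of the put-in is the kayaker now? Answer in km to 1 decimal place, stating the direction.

1.8 km west

Leg 1 (195°, 4.3 km): east 4.3 sin 195° = -1.11, north 4.3 cos 195° = -4.15
Leg 2 (076°, 5.7 km): east 5.7 sin 76° = 5.53, north 5.7 cos 76° = 1.38
Leg 3 (161°, 4.1 km): east 4.1 sin 161° = 1.33, north 4.1 cos 161° = -3.88
Leg 4 (276°, 7.6 km): east 7.6 sin 276° = -7.56, north 7.6 cos 276° = 0.79
Net east component: -1.81 km.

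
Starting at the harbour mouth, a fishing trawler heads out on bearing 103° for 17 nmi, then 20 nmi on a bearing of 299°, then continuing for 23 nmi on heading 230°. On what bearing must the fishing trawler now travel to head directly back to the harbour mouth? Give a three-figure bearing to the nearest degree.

064°

Leg 1 (103°, 17 nmi): east 17 sin 103° = 16.56, north 17 cos 103° = -3.82
Leg 2 (299°, 20 nmi): east 20 sin 299° = -17.49, north 20 cos 299° = 9.70
Leg 3 (230°, 23 nmi): east 23 sin 230° = -17.62, north 23 cos 230° = -14.78
Net displacement: -18.55 east, -8.91 north. Direction back to start is (18.55, 8.91): bearing = atan2(18.55, 8.91) mod 360° = 64.34° ≈ 064°.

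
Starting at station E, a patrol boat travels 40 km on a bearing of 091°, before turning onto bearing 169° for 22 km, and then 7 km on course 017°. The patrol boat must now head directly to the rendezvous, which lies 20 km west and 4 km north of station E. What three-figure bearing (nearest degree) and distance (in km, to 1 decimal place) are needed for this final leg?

286°, 69.1 km

Leg 1 (091°, 40 km): east 40 sin 91° = 39.99, north 40 cos 91° = -0.70
Leg 2 (169°, 22 km): east 22 sin 169° = 4.20, north 22 cos 169° = -21.60
Leg 3 (017°, 7 km): east 7 sin 17° = 2.05, north 7 cos 17° = 6.69
Current position: (46.24, -15.60). Target: (-20, 4). Remaining: Δeast = -66.24, Δnorth = 19.60.
Bearing = atan2(-66.24, 19.60) mod 360° = 286.48°; distance = √((-66.24)² + (19.60)²) = 69.077 km.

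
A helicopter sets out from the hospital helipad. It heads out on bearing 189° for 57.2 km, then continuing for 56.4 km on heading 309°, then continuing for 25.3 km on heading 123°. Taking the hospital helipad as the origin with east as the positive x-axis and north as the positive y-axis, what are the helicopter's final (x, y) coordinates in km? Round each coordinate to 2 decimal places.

Leg 1 (189°, 57.2 km): east 57.2 sin 189° = -8.95, north 57.2 cos 189° = -56.50
Leg 2 (309°, 56.4 km): east 56.4 sin 309° = -43.83, north 56.4 cos 309° = 35.49
Leg 3 (123°, 25.3 km): east 25.3 sin 123° = 21.22, north 25.3 cos 123° = -13.78
Summing: -31.56 km east, -34.78 km north → (-31.56, -34.78).

(-31.56, -34.78)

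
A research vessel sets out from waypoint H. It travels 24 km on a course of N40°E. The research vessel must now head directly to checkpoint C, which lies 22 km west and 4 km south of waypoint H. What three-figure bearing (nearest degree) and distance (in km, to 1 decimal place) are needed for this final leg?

239°, 43.6 km

Leg 1 (N40°E, 24 km): east 24 sin 40° = 15.43, north 24 cos 40° = 18.39
Current position: (15.43, 18.39). Target: (-22, -4). Remaining: Δeast = -37.43, Δnorth = -22.39.
Bearing = atan2(-37.43, -22.39) mod 360° = 239.12°; distance = √((-37.43)² + (-22.39)²) = 43.610 km.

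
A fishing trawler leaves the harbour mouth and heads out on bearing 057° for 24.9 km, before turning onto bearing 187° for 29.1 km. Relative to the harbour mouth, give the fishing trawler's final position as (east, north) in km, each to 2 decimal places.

Leg 1 (057°, 24.9 km): east 24.9 sin 57° = 20.88, north 24.9 cos 57° = 13.56
Leg 2 (187°, 29.1 km): east 29.1 sin 187° = -3.55, north 29.1 cos 187° = -28.88
Summing: 17.34 km east, -15.32 km north → (17.34, -15.32).

(17.34, -15.32)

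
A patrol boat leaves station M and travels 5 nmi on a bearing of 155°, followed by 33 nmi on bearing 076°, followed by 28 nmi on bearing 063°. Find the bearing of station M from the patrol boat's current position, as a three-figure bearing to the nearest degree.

255°

Leg 1 (155°, 5 nmi): east 5 sin 155° = 2.11, north 5 cos 155° = -4.53
Leg 2 (076°, 33 nmi): east 33 sin 76° = 32.02, north 33 cos 76° = 7.98
Leg 3 (063°, 28 nmi): east 28 sin 63° = 24.95, north 28 cos 63° = 12.71
Net displacement: 59.08 east, 16.16 north. Direction back to start is (-59.08, -16.16): bearing = atan2(-59.08, -16.16) mod 360° = 254.70° ≈ 255°.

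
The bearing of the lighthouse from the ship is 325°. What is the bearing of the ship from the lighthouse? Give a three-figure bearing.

145°

Back-bearing = 325° − 180° = 145°.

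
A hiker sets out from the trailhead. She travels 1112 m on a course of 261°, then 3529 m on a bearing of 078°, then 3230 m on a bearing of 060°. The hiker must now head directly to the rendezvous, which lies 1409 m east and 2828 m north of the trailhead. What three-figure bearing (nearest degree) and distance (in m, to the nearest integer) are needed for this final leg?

Leg 1 (261°, 1112 m): east 1112 sin 261° = -1098.31, north 1112 cos 261° = -173.96
Leg 2 (078°, 3529 m): east 3529 sin 78° = 3451.88, north 3529 cos 78° = 733.72
Leg 3 (060°, 3230 m): east 3230 sin 60° = 2797.26, north 3230 cos 60° = 1615.00
Current position: (5150.84, 2174.77). Target: (1409, 2828). Remaining: Δeast = -3741.84, Δnorth = 653.23.
Bearing = atan2(-3741.84, 653.23) mod 360° = 279.90°; distance = √((-3741.84)² + (653.23)²) = 3798.427 m.

280°, 3798 m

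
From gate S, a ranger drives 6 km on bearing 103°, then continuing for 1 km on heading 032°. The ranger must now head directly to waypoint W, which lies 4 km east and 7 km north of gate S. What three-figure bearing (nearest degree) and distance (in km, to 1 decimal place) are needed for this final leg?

342°, 7.9 km

Leg 1 (103°, 6 km): east 6 sin 103° = 5.85, north 6 cos 103° = -1.35
Leg 2 (032°, 1 km): east 1 sin 32° = 0.53, north 1 cos 32° = 0.85
Current position: (6.38, -0.50). Target: (4, 7). Remaining: Δeast = -2.38, Δnorth = 7.50.
Bearing = atan2(-2.38, 7.50) mod 360° = 342.42°; distance = √((-2.38)² + (7.50)²) = 7.869 km.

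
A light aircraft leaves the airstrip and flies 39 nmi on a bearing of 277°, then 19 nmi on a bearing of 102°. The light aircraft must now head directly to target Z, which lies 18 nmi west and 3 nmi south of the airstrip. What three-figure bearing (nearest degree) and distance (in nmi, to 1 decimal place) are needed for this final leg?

151°, 4.4 nmi

Leg 1 (277°, 39 nmi): east 39 sin 277° = -38.71, north 39 cos 277° = 4.75
Leg 2 (102°, 19 nmi): east 19 sin 102° = 18.58, north 19 cos 102° = -3.95
Current position: (-20.12, 0.80). Target: (-18, -3). Remaining: Δeast = 2.12, Δnorth = -3.80.
Bearing = atan2(2.12, -3.80) mod 360° = 150.81°; distance = √((2.12)² + (-3.80)²) = 4.356 nmi.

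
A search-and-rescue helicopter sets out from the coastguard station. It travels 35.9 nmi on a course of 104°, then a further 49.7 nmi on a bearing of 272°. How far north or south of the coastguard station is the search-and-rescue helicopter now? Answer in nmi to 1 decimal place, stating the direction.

Leg 1 (104°, 35.9 nmi): east 35.9 sin 104° = 34.83, north 35.9 cos 104° = -8.68
Leg 2 (272°, 49.7 nmi): east 49.7 sin 272° = -49.67, north 49.7 cos 272° = 1.73
Net north component: -6.95 nmi.

7.0 nmi south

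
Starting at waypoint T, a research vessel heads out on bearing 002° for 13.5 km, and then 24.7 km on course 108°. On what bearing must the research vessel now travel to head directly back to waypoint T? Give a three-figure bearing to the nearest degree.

256°

Leg 1 (002°, 13.5 km): east 13.5 sin 2° = 0.47, north 13.5 cos 2° = 13.49
Leg 2 (108°, 24.7 km): east 24.7 sin 108° = 23.49, north 24.7 cos 108° = -7.63
Net displacement: 23.96 east, 5.86 north. Direction back to start is (-23.96, -5.86): bearing = atan2(-23.96, -5.86) mod 360° = 256.26° ≈ 256°.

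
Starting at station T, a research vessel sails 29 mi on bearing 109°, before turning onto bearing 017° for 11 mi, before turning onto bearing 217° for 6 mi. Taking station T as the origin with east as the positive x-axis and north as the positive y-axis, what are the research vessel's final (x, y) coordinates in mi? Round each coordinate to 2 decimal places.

(27.03, -3.71)

Leg 1 (109°, 29 mi): east 29 sin 109° = 27.42, north 29 cos 109° = -9.44
Leg 2 (017°, 11 mi): east 11 sin 17° = 3.22, north 11 cos 17° = 10.52
Leg 3 (217°, 6 mi): east 6 sin 217° = -3.61, north 6 cos 217° = -4.79
Summing: 27.03 mi east, -3.71 mi north → (27.03, -3.71).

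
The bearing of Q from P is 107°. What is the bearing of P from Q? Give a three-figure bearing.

Back-bearing = 107° + 180° = 287°.

287°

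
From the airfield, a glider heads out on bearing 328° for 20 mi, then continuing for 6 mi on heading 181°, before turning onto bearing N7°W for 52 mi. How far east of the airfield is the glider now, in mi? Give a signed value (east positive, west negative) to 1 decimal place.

Leg 1 (328°, 20 mi): east 20 sin 328° = -10.60, north 20 cos 328° = 16.96
Leg 2 (181°, 6 mi): east 6 sin 181° = -0.10, north 6 cos 181° = -6.00
Leg 3 (N7°W, 52 mi): east 52 sin 353° = -6.34, north 52 cos 353° = 51.61
Net east component: -17.04 mi.

-17.0 mi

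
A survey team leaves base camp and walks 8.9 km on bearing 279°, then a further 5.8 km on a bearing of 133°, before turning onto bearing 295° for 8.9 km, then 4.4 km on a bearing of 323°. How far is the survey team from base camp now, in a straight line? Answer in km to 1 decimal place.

Leg 1 (279°, 8.9 km): east 8.9 sin 279° = -8.79, north 8.9 cos 279° = 1.39
Leg 2 (133°, 5.8 km): east 5.8 sin 133° = 4.24, north 5.8 cos 133° = -3.96
Leg 3 (295°, 8.9 km): east 8.9 sin 295° = -8.07, north 8.9 cos 295° = 3.76
Leg 4 (323°, 4.4 km): east 4.4 sin 323° = -2.65, north 4.4 cos 323° = 3.51
Net: -15.26 east, 4.71 north. Distance = √((-15.26)² + (4.71)²) = 15.974 km.

16.0 km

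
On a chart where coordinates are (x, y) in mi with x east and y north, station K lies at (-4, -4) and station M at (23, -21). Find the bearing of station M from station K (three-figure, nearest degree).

Δeast = 23 − -4 = 27.00; Δnorth = -21 − -4 = -17.00.
Bearing = atan2(Δeast, Δnorth) mod 360° = 122.20° ≈ 122°.

122°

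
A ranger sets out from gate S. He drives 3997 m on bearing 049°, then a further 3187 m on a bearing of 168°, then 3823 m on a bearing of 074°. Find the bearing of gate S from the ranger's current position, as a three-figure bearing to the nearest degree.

Leg 1 (049°, 3997 m): east 3997 sin 49° = 3016.57, north 3997 cos 49° = 2622.27
Leg 2 (168°, 3187 m): east 3187 sin 168° = 662.61, north 3187 cos 168° = -3117.36
Leg 3 (074°, 3823 m): east 3823 sin 74° = 3674.90, north 3823 cos 74° = 1053.76
Net displacement: 7354.09 east, 558.67 north. Direction back to start is (-7354.09, -558.67): bearing = atan2(-7354.09, -558.67) mod 360° = 265.66° ≈ 266°.

266°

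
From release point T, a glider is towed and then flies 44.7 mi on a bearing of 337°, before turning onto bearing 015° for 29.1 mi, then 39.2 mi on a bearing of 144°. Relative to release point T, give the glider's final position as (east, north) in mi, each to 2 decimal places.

Leg 1 (337°, 44.7 mi): east 44.7 sin 337° = -17.47, north 44.7 cos 337° = 41.15
Leg 2 (015°, 29.1 mi): east 29.1 sin 15° = 7.53, north 29.1 cos 15° = 28.11
Leg 3 (144°, 39.2 mi): east 39.2 sin 144° = 23.04, north 39.2 cos 144° = -31.71
Summing: 13.11 mi east, 37.54 mi north → (13.11, 37.54).

(13.11, 37.54)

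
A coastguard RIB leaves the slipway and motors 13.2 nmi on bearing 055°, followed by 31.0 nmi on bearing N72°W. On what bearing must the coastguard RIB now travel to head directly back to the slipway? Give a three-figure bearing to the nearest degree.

Leg 1 (055°, 13.2 nmi): east 13.2 sin 55° = 10.81, north 13.2 cos 55° = 7.57
Leg 2 (N72°W, 31.0 nmi): east 31.0 sin 288° = -29.48, north 31.0 cos 288° = 9.58
Net displacement: -18.67 east, 17.15 north. Direction back to start is (18.67, -17.15): bearing = atan2(18.67, -17.15) mod 360° = 132.57° ≈ 133°.

133°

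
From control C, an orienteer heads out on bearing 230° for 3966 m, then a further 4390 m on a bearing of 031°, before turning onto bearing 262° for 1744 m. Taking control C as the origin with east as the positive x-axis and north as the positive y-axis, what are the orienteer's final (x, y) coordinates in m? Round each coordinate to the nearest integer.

Leg 1 (230°, 3966 m): east 3966 sin 230° = -3038.13, north 3966 cos 230° = -2549.30
Leg 2 (031°, 4390 m): east 4390 sin 31° = 2261.02, north 4390 cos 31° = 3762.96
Leg 3 (262°, 1744 m): east 1744 sin 262° = -1727.03, north 1744 cos 262° = -242.72
Summing: -2504.14 m east, 970.95 m north → (-2504, 971).

(-2504, 971)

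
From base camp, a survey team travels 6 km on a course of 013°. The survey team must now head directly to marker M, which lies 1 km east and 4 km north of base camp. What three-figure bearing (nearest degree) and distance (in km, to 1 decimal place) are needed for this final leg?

Leg 1 (013°, 6 km): east 6 sin 13° = 1.35, north 6 cos 13° = 5.85
Current position: (1.35, 5.85). Target: (1, 4). Remaining: Δeast = -0.35, Δnorth = -1.85.
Bearing = atan2(-0.35, -1.85) mod 360° = 190.73°; distance = √((-0.35)² + (-1.85)²) = 1.879 km.

191°, 1.9 km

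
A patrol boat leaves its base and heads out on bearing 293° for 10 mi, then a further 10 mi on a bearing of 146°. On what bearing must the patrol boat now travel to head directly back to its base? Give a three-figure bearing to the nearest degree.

Leg 1 (293°, 10 mi): east 10 sin 293° = -9.21, north 10 cos 293° = 3.91
Leg 2 (146°, 10 mi): east 10 sin 146° = 5.59, north 10 cos 146° = -8.29
Net displacement: -3.61 east, -4.38 north. Direction back to start is (3.61, 4.38): bearing = atan2(3.61, 4.38) mod 360° = 39.50° ≈ 040°.

040°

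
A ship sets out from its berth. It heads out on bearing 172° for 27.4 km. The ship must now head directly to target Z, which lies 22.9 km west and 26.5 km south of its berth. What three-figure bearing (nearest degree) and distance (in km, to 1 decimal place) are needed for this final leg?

Leg 1 (172°, 27.4 km): east 27.4 sin 172° = 3.81, north 27.4 cos 172° = -27.13
Current position: (3.81, -27.13). Target: (-22.9, -26.5). Remaining: Δeast = -26.71, Δnorth = 0.63.
Bearing = atan2(-26.71, 0.63) mod 360° = 271.36°; distance = √((-26.71)² + (0.63)²) = 26.721 km.

271°, 26.7 km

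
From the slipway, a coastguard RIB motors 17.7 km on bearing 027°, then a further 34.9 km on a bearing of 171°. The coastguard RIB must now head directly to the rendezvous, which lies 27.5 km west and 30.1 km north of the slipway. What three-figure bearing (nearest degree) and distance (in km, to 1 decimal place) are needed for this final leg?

320°, 63.7 km

Leg 1 (027°, 17.7 km): east 17.7 sin 27° = 8.04, north 17.7 cos 27° = 15.77
Leg 2 (171°, 34.9 km): east 34.9 sin 171° = 5.46, north 34.9 cos 171° = -34.47
Current position: (13.50, -18.70). Target: (-27.5, 30.1). Remaining: Δeast = -41.00, Δnorth = 48.80.
Bearing = atan2(-41.00, 48.80) mod 360° = 319.97°; distance = √((-41.00)² + (48.80)²) = 63.734 km.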